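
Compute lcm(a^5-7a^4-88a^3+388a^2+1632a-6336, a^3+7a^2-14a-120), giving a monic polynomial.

a^6-2a^5-123a^4-52a^3+3572a^2+1824a-31680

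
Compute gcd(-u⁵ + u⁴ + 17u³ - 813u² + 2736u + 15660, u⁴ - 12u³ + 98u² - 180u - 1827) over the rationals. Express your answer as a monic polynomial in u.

u³ - 5u² + 63u + 261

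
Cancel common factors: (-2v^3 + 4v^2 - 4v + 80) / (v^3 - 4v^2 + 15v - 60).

(-2v^2 - 4v - 20)/(v^2 + 15)

Euclidean algorithm in ℚ[v]:
  -2v^3 + 4v^2 - 4v + 80 = (-2)(v^3 - 4v^2 + 15v - 60) + (-4v^2 + 26v - 40)
  v^3 - 4v^2 + 15v - 60 = (-(1/4)v - 5/8)(-4v^2 + 26v - 40) + ((85/4)v - 85)
  -4v^2 + 26v - 40 = (-(16/85)v + 8/17)((85/4)v - 85) + (0)
Last nonzero remainder: (85/4)v - 85. Dividing through by 85/4 gives the monic gcd v - 4.
Cancel v - 4 from numerator and denominator to get the reduced form.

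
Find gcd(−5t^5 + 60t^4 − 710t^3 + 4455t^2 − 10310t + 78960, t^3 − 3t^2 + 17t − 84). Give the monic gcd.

t^2 + t + 21

Euclidean algorithm in ℚ[t]:
  −5t^5 + 60t^4 − 710t^3 + 4455t^2 − 10310t + 78960 = (−5t^2 + 45t − 490)(t^3 − 3t^2 + 17t − 84) + (1800t^2 + 1800t + 37800)
  t^3 − 3t^2 + 17t − 84 = ((1/1800)t − 1/450)(1800t^2 + 1800t + 37800) + (0)
Last nonzero remainder: 1800t^2 + 1800t + 37800. Dividing through by 1800 gives the monic gcd t^2 + t + 21.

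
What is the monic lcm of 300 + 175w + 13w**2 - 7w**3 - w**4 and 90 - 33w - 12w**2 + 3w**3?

600 + 50w - 149w**2 - 27w**3 + 5w**4 + w**5

By polynomial division,
  -w**4 - 7w**3 + 13w**2 + 175w + 300 = (-(1/3)w - 11/3)(3w**3 - 12w**2 - 33w + 90) + (-42w**2 + 84w + 630)
  3w**3 - 12w**2 - 33w + 90 = (-(1/14)w + 1/7)(-42w**2 + 84w + 630) + (0)
Last nonzero remainder: -42w**2 + 84w + 630. Dividing through by -42 gives the monic gcd w**2 - 2w - 15.
Then lcm(f, g) = f·g / gcd(f, g); expanding and making the result monic gives the answer.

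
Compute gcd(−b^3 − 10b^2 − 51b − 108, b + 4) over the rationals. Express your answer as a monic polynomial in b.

Apply the Euclidean algorithm:
  −b^3 − 10b^2 − 51b − 108 = (−b^2 − 6b − 27)(b + 4) + (0)
The last nonzero remainder b + 4 is already monic.

b + 4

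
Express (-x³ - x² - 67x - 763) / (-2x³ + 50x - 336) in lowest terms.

Repeated division with remainder:
  -x³ - x² - 67x - 763 = (1/2)(-2x³ + 50x - 336) + (-x² - 92x - 595)
  -2x³ + 50x - 336 = (2x - 184)(-x² - 92x - 595) + (-15688x - 109816)
  -x² - 92x - 595 = ((1/15688)x + 85/15688)(-15688x - 109816) + (0)
Last nonzero remainder: -15688x - 109816. Dividing through by -15688 gives the monic gcd x + 7.
Cancel x + 7 from numerator and denominator to get the reduced form.

(x² - 6x + 109)/(2x² - 14x + 48)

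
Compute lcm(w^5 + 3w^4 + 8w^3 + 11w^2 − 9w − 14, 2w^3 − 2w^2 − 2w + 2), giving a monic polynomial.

Euclidean algorithm in ℚ[w]:
  w^5 + 3w^4 + 8w^3 + 11w^2 − 9w − 14 = ((1/2)w^2 + 2w + 13/2)(2w^3 − 2w^2 − 2w + 2) + (27w^2 − 27)
  2w^3 − 2w^2 − 2w + 2 = ((2/27)w − 2/27)(27w^2 − 27) + (0)
Last nonzero remainder: 27w^2 − 27. Dividing through by 27 gives the monic gcd w^2 − 1.
Then lcm(f, g) = f·g / gcd(f, g); expanding and making the result monic gives the answer.

w^6 + 2w^5 + 5w^4 + 3w^3 − 20w^2 − 5w + 14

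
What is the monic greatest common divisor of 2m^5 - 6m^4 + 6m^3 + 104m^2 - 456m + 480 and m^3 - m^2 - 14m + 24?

Apply the Euclidean algorithm:
  2m^5 - 6m^4 + 6m^3 + 104m^2 - 456m + 480 = (2m^2 - 4m + 30)(m^3 - m^2 - 14m + 24) + (30m^2 + 60m - 240)
  m^3 - m^2 - 14m + 24 = ((1/30)m - 1/10)(30m^2 + 60m - 240) + (0)
Last nonzero remainder: 30m^2 + 60m - 240. Dividing through by 30 gives the monic gcd m^2 + 2m - 8.

m^2 + 2m - 8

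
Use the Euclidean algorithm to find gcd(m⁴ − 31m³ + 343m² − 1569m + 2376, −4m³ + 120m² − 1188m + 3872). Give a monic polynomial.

m² − 19m + 88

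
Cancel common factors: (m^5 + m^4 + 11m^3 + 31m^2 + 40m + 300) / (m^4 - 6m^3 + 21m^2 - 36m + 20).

(m^3 + 4m^2 + 13m + 30)/(m^2 - 3m + 2)

Euclidean algorithm in ℚ[m]:
  m^5 + m^4 + 11m^3 + 31m^2 + 40m + 300 = (m + 7)(m^4 - 6m^3 + 21m^2 - 36m + 20) + (32m^3 - 80m^2 + 272m + 160)
  m^4 - 6m^3 + 21m^2 - 36m + 20 = ((1/32)m - 7/64)(32m^3 - 80m^2 + 272m + 160) + ((15/4)m^2 - (45/4)m + 75/2)
  32m^3 - 80m^2 + 272m + 160 = ((128/15)m + 64/15)((15/4)m^2 - (45/4)m + 75/2) + (0)
Last nonzero remainder: (15/4)m^2 - (45/4)m + 75/2. Dividing through by 15/4 gives the monic gcd m^2 - 3m + 10.
Cancel m^2 - 3m + 10 from numerator and denominator to get the reduced form.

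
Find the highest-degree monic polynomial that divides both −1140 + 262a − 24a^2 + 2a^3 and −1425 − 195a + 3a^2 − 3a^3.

By polynomial division,
  2a^3 − 24a^2 + 262a − 1140 = (−2/3)(−3a^3 + 3a^2 − 195a − 1425) + (−22a^2 + 132a − 2090)
  −3a^3 + 3a^2 − 195a − 1425 = ((3/22)a + 15/22)(−22a^2 + 132a − 2090) + (0)
Last nonzero remainder: −22a^2 + 132a − 2090. Dividing through by −22 gives the monic gcd a^2 − 6a + 95.

95 − 6a + a^2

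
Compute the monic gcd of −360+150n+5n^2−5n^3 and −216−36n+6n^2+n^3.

By polynomial division,
  −5n^3+5n^2+150n−360 = (−5)(n^3+6n^2−36n−216) + (35n^2−30n−1440)
  n^3+6n^2−36n−216 = ((1/35)n+48/245)(35n^2−30n−1440) + ((540/49)n+3240/49)
  35n^2−30n−1440 = ((343/108)n−196/9)((540/49)n+3240/49) + (0)
Last nonzero remainder: (540/49)n+3240/49. Dividing through by 540/49 gives the monic gcd n+6.

6+n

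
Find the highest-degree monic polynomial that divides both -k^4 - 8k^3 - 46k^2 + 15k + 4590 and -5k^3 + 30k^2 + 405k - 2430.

k^2 + 3k - 54

Euclidean algorithm in ℚ[k]:
  -k^4 - 8k^3 - 46k^2 + 15k + 4590 = ((1/5)k + 14/5)(-5k^3 + 30k^2 + 405k - 2430) + (-211k^2 - 633k + 11394)
  -5k^3 + 30k^2 + 405k - 2430 = ((5/211)k - 45/211)(-211k^2 - 633k + 11394) + (0)
Last nonzero remainder: -211k^2 - 633k + 11394. Dividing through by -211 gives the monic gcd k^2 + 3k - 54.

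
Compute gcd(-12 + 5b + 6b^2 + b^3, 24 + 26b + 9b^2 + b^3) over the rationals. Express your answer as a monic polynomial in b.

12 + 7b + b^2

Repeated division with remainder:
  b^3 + 6b^2 + 5b - 12 = (b^3 + 9b^2 + 26b + 24) + (-3b^2 - 21b - 36)
  b^3 + 9b^2 + 26b + 24 = (-(1/3)b - 2/3)(-3b^2 - 21b - 36) + (0)
Last nonzero remainder: -3b^2 - 21b - 36. Dividing through by -3 gives the monic gcd b^2 + 7b + 12.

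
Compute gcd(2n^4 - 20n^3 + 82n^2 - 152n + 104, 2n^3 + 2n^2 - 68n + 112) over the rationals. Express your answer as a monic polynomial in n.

n - 2

Repeated division with remainder:
  2n^4 - 20n^3 + 82n^2 - 152n + 104 = (n - 11)(2n^3 + 2n^2 - 68n + 112) + (172n^2 - 1012n + 1336)
  2n^3 + 2n^2 - 68n + 112 = ((1/86)n + 148/1849)(172n^2 - 1012n + 1336) + (-(4680/1849)n + 9360/1849)
  172n^2 - 1012n + 1336 = (-(79507/1170)n + 308783/1170)(-(4680/1849)n + 9360/1849) + (0)
Last nonzero remainder: -(4680/1849)n + 9360/1849. Dividing through by -4680/1849 gives the monic gcd n - 2.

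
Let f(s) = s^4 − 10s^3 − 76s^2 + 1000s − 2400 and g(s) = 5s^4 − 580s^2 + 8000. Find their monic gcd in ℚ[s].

s^3 − 4s^2 − 100s + 400

Repeated division with remainder:
  s^4 − 10s^3 − 76s^2 + 1000s − 2400 = (1/5)(5s^4 − 580s^2 + 8000) + (−10s^3 + 40s^2 + 1000s − 4000)
  5s^4 − 580s^2 + 8000 = (−(1/2)s − 2)(−10s^3 + 40s^2 + 1000s − 4000) + (0)
Last nonzero remainder: −10s^3 + 40s^2 + 1000s − 4000. Dividing through by −10 gives the monic gcd s^3 − 4s^2 − 100s + 400.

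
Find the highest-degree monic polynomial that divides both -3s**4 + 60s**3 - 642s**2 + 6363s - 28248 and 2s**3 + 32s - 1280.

s - 8

Apply the Euclidean algorithm:
  -3s**4 + 60s**3 - 642s**2 + 6363s - 28248 = (-(3/2)s + 30)(2s**3 + 32s - 1280) + (-594s**2 + 3483s + 10152)
  2s**3 + 32s - 1280 = (-(1/297)s - 43/2178)(-594s**2 + 3483s + 10152) + ((32657/242)s - 130628/121)
  -594s**2 + 3483s + 10152 = (-(143748/32657)s - 307098/32657)((32657/242)s - 130628/121) + (0)
Last nonzero remainder: (32657/242)s - 130628/121. Dividing through by 32657/242 gives the monic gcd s - 8.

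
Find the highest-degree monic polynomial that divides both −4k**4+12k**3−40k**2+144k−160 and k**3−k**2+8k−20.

k**3−k**2+8k−20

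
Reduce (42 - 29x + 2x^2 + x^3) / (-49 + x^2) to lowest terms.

(6 - 5x + x^2)/(-7 + x)

Euclidean algorithm in ℚ[x]:
  x^3 + 2x^2 - 29x + 42 = (x + 2)(x^2 - 49) + (20x + 140)
  x^2 - 49 = ((1/20)x - 7/20)(20x + 140) + (0)
Last nonzero remainder: 20x + 140. Dividing through by 20 gives the monic gcd x + 7.
Cancel x + 7 from numerator and denominator to get the reduced form.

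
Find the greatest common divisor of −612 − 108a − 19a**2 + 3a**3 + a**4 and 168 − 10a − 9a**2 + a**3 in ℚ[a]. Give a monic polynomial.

−6 + a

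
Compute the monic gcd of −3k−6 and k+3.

1

Apply the Euclidean algorithm:
  −3k−6 = (−3)(k+3) + (3)
  k+3 = ((1/3)k+1)(3) + (0)
The last nonzero remainder is the constant 3, so the polynomials are coprime and gcd = 1.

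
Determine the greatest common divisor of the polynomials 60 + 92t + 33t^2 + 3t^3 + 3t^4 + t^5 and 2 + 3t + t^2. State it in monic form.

Repeated division with remainder:
  t^5 + 3t^4 + 3t^3 + 33t^2 + 92t + 60 = (t^3 + t + 30)(t^2 + 3t + 2) + (0)
The last nonzero remainder t^2 + 3t + 2 is already monic.

2 + 3t + t^2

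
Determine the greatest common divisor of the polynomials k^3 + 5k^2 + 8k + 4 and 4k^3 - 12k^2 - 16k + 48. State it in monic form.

By polynomial division,
  k^3 + 5k^2 + 8k + 4 = (1/4)(4k^3 - 12k^2 - 16k + 48) + (8k^2 + 12k - 8)
  4k^3 - 12k^2 - 16k + 48 = ((1/2)k - 9/4)(8k^2 + 12k - 8) + (15k + 30)
  8k^2 + 12k - 8 = ((8/15)k - 4/15)(15k + 30) + (0)
Last nonzero remainder: 15k + 30. Dividing through by 15 gives the monic gcd k + 2.

k + 2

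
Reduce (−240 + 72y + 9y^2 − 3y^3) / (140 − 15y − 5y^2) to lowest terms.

(−60 + 3y + 3y^2)/(35 + 5y)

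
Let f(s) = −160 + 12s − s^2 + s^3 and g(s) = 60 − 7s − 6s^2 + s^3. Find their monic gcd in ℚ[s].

Repeated division with remainder:
  s^3 − s^2 + 12s − 160 = (s^3 − 6s^2 − 7s + 60) + (5s^2 + 19s − 220)
  s^3 − 6s^2 − 7s + 60 = ((1/5)s − 49/25)(5s^2 + 19s − 220) + ((1856/25)s − 1856/5)
  5s^2 + 19s − 220 = ((125/1856)s + 275/464)((1856/25)s − 1856/5) + (0)
Last nonzero remainder: (1856/25)s − 1856/5. Dividing through by 1856/25 gives the monic gcd s − 5.

−5 + s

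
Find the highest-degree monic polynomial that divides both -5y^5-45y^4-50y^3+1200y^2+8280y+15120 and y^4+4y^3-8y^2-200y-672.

y^3-8y-168

Apply the Euclidean algorithm:
  -5y^5-45y^4-50y^3+1200y^2+8280y+15120 = (-5y-25)(y^4+4y^3-8y^2-200y-672) + (10y^3-80y-1680)
  y^4+4y^3-8y^2-200y-672 = ((1/10)y+2/5)(10y^3-80y-1680) + (0)
Last nonzero remainder: 10y^3-80y-1680. Dividing through by 10 gives the monic gcd y^3-8y-168.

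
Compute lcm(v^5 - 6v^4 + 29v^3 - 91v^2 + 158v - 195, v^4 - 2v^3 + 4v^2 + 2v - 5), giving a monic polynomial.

Apply the Euclidean algorithm:
  v^5 - 6v^4 + 29v^3 - 91v^2 + 158v - 195 = (v - 4)(v^4 - 2v^3 + 4v^2 + 2v - 5) + (17v^3 - 77v^2 + 171v - 215)
  v^4 - 2v^3 + 4v^2 + 2v - 5 = ((1/17)v + 43/289)(17v^3 - 77v^2 + 171v - 215) + ((1560/289)v^2 - (3120/289)v + 7800/289)
  17v^3 - 77v^2 + 171v - 215 = ((4913/1560)v - 12427/1560)((1560/289)v^2 - (3120/289)v + 7800/289) + (0)
Last nonzero remainder: (1560/289)v^2 - (3120/289)v + 7800/289. Dividing through by 1560/289 gives the monic gcd v^2 - 2v + 5.
Then lcm(f, g) = f·g / gcd(f, g); expanding and making the result monic gives the answer.

v^7 - 6v^6 + 28v^5 - 85v^4 + 129v^3 - 104v^2 - 158v + 195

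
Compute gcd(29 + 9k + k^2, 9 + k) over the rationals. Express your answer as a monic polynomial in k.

By polynomial division,
  k^2 + 9k + 29 = (k)(k + 9) + (29)
  k + 9 = ((1/29)k + 9/29)(29) + (0)
The last nonzero remainder is the constant 29, so the polynomials are coprime and gcd = 1.

1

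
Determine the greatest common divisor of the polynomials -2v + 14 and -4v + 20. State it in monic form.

By polynomial division,
  -2v + 14 = (1/2)(-4v + 20) + (4)
  -4v + 20 = (-v + 5)(4) + (0)
The last nonzero remainder is the constant 4, so the polynomials are coprime and gcd = 1.

1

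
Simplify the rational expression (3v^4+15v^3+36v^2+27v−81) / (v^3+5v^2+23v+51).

(3v^3+6v^2+18v−27)/(v^2+2v+17)

By polynomial division,
  3v^4+15v^3+36v^2+27v−81 = (3v)(v^3+5v^2+23v+51) + (−33v^2−126v−81)
  v^3+5v^2+23v+51 = (−(1/33)v−13/363)(−33v^2−126v−81) + ((1940/121)v+5820/121)
  −33v^2−126v−81 = (−(3993/1940)v−3267/1940)((1940/121)v+5820/121) + (0)
Last nonzero remainder: (1940/121)v+5820/121. Dividing through by 1940/121 gives the monic gcd v+3.
Cancel v+3 from numerator and denominator to get the reduced form.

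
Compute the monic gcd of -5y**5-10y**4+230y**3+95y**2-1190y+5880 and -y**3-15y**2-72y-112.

Repeated division with remainder:
  -5y**5-10y**4+230y**3+95y**2-1190y+5880 = (5y**2-65y+385)(-y**3-15y**2-72y-112) + (1750y**2+19250y+49000)
  -y**3-15y**2-72y-112 = (-(1/1750)y-2/875)(1750y**2+19250y+49000) + (0)
Last nonzero remainder: 1750y**2+19250y+49000. Dividing through by 1750 gives the monic gcd y**2+11y+28.

y**2+11y+28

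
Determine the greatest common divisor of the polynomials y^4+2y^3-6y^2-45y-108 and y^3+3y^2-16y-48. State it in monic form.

y^2-y-12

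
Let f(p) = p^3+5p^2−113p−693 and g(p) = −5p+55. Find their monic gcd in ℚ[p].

p−11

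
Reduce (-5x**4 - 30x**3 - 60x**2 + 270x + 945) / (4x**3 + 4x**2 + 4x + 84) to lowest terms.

(-5x**3 - 15x**2 - 15x + 315)/(4x**2 - 8x + 28)

Euclidean algorithm in ℚ[x]:
  -5x**4 - 30x**3 - 60x**2 + 270x + 945 = (-(5/4)x - 25/4)(4x**3 + 4x**2 + 4x + 84) + (-30x**2 + 400x + 1470)
  4x**3 + 4x**2 + 4x + 84 = (-(2/15)x - 86/45)(-30x**2 + 400x + 1470) + ((8680/9)x + 8680/3)
  -30x**2 + 400x + 1470 = (-(27/868)x + 63/124)((8680/9)x + 8680/3) + (0)
Last nonzero remainder: (8680/9)x + 8680/3. Dividing through by 8680/9 gives the monic gcd x + 3.
Cancel x + 3 from numerator and denominator to get the reduced form.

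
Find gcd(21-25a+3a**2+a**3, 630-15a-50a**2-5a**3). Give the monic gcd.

-21+4a+a**2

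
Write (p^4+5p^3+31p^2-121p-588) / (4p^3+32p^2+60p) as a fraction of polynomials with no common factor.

(p^3+2p^2+25p-196)/(4p^2+20p)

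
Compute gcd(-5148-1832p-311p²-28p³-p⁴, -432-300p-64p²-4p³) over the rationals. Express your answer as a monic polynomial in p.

9+p

Euclidean algorithm in ℚ[p]:
  -p⁴-28p³-311p²-1832p-5148 = ((1/4)p+3)(-4p³-64p²-300p-432) + (-44p²-824p-3852)
  -4p³-64p²-300p-432 = ((1/11)p-30/121)(-44p²-824p-3852) + (-(18648/121)p-167832/121)
  -44p²-824p-3852 = ((1331/4662)p+12947/4662)(-(18648/121)p-167832/121) + (0)
Last nonzero remainder: -(18648/121)p-167832/121. Dividing through by -18648/121 gives the monic gcd p+9.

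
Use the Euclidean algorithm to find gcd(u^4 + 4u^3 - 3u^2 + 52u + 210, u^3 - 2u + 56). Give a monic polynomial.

u^2 - 4u + 14

By polynomial division,
  u^4 + 4u^3 - 3u^2 + 52u + 210 = (u + 4)(u^3 - 2u + 56) + (-u^2 + 4u - 14)
  u^3 - 2u + 56 = (-u - 4)(-u^2 + 4u - 14) + (0)
Last nonzero remainder: -u^2 + 4u - 14. Dividing through by -1 gives the monic gcd u^2 - 4u + 14.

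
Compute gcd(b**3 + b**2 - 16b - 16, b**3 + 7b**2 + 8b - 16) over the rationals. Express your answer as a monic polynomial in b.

b + 4

Apply the Euclidean algorithm:
  b**3 + b**2 - 16b - 16 = (b**3 + 7b**2 + 8b - 16) + (-6b**2 - 24b)
  b**3 + 7b**2 + 8b - 16 = (-(1/6)b - 1/2)(-6b**2 - 24b) + (-4b - 16)
  -6b**2 - 24b = ((3/2)b)(-4b - 16) + (0)
Last nonzero remainder: -4b - 16. Dividing through by -4 gives the monic gcd b + 4.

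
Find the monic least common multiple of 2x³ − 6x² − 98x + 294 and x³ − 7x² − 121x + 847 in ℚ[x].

x⁵ − 3x⁴ − 170x³ + 510x² + 5929x − 17787

By polynomial division,
  2x³ − 6x² − 98x + 294 = (2)(x³ − 7x² − 121x + 847) + (8x² + 144x − 1400)
  x³ − 7x² − 121x + 847 = ((1/8)x − 25/8)(8x² + 144x − 1400) + (504x − 3528)
  8x² + 144x − 1400 = ((1/63)x + 25/63)(504x − 3528) + (0)
Last nonzero remainder: 504x − 3528. Dividing through by 504 gives the monic gcd x − 7.
Then lcm(f, g) = f·g / gcd(f, g); expanding and making the result monic gives the answer.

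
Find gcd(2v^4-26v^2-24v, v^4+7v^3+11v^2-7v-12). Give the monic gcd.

v^2+4v+3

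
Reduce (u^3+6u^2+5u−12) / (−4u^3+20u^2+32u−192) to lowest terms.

(−u^2−3u+4)/(4u^2−32u+64)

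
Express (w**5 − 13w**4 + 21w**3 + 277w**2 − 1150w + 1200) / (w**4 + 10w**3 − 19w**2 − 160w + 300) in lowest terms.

(w**2 − 13w + 40)/(w + 10)

Euclidean algorithm in ℚ[w]:
  w**5 − 13w**4 + 21w**3 + 277w**2 − 1150w + 1200 = (w − 23)(w**4 + 10w**3 − 19w**2 − 160w + 300) + (270w**3 − 5130w + 8100)
  w**4 + 10w**3 − 19w**2 − 160w + 300 = ((1/270)w + 1/27)(270w**3 − 5130w + 8100) + (0)
Last nonzero remainder: 270w**3 − 5130w + 8100. Dividing through by 270 gives the monic gcd w**3 − 19w + 30.
Cancel w**3 − 19w + 30 from numerator and denominator to get the reduced form.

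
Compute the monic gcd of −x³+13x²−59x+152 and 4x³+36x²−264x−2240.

x−8

Euclidean algorithm in ℚ[x]:
  −x³+13x²−59x+152 = (−1/4)(4x³+36x²−264x−2240) + (22x²−125x−408)
  4x³+36x²−264x−2240 = ((2/11)x+323/121)(22x²−125x−408) + ((17407/121)x−139256/121)
  22x²−125x−408 = ((2662/17407)x+6171/17407)((17407/121)x−139256/121) + (0)
Last nonzero remainder: (17407/121)x−139256/121. Dividing through by 17407/121 gives the monic gcd x−8.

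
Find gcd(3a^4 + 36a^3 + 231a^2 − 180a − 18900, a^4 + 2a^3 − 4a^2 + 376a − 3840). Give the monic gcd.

a^2 + 4a − 60

Euclidean algorithm in ℚ[a]:
  3a^4 + 36a^3 + 231a^2 − 180a − 18900 = (3)(a^4 + 2a^3 − 4a^2 + 376a − 3840) + (30a^3 + 243a^2 − 1308a − 7380)
  a^4 + 2a^3 − 4a^2 + 376a − 3840 = ((1/30)a − 61/300)(30a^3 + 243a^2 − 1308a − 7380) + ((8901/100)a^2 + (8901/25)a − 26703/5)
  30a^3 + 243a^2 − 1308a − 7380 = ((1000/2967)a + 4100/2967)((8901/100)a^2 + (8901/25)a − 26703/5) + (0)
Last nonzero remainder: (8901/100)a^2 + (8901/25)a − 26703/5. Dividing through by 8901/100 gives the monic gcd a^2 + 4a − 60.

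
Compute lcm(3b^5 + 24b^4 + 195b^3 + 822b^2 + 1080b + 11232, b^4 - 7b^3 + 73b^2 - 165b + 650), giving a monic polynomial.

b^7 + 3b^6 + 75b^5 + 349b^4 + 2240b^3 + 15644b^2 - 720b + 187200

Repeated division with remainder:
  3b^5 + 24b^4 + 195b^3 + 822b^2 + 1080b + 11232 = (3b + 45)(b^4 - 7b^3 + 73b^2 - 165b + 650) + (291b^3 - 1968b^2 + 6555b - 18018)
  b^4 - 7b^3 + 73b^2 - 165b + 650 = ((1/291)b - 23/28227)(291b^3 - 1968b^2 + 6555b - 18018) + ((459824/9409)b^2 - (919648/9409)b + 5977712/9409)
  291b^3 - 1968b^2 + 6555b - 18018 = ((2738019/459824)b - 6520437/229912)((459824/9409)b^2 - (919648/9409)b + 5977712/9409) + (0)
Last nonzero remainder: (459824/9409)b^2 - (919648/9409)b + 5977712/9409. Dividing through by 459824/9409 gives the monic gcd b^2 - 2b + 13.
Then lcm(f, g) = f·g / gcd(f, g); expanding and making the result monic gives the answer.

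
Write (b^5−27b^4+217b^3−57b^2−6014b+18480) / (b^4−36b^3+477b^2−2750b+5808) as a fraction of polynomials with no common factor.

(b^2−2b−35)/(b−11)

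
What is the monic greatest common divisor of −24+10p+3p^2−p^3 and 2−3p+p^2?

−2+p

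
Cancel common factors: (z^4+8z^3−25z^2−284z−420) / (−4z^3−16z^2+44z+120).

(−z^2−z+42)/(4z−12)

Euclidean algorithm in ℚ[z]:
  z^4+8z^3−25z^2−284z−420 = (−(1/4)z−1)(−4z^3−16z^2+44z+120) + (−30z^2−210z−300)
  −4z^3−16z^2+44z+120 = ((2/15)z−2/5)(−30z^2−210z−300) + (0)
Last nonzero remainder: −30z^2−210z−300. Dividing through by −30 gives the monic gcd z^2+7z+10.
Cancel z^2+7z+10 from numerator and denominator to get the reduced form.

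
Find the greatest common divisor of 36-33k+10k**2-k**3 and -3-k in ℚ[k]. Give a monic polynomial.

Repeated division with remainder:
  -k**3+10k**2-33k+36 = (k**2-13k+72)(-k-3) + (252)
  -k-3 = (-(1/252)k-1/84)(252) + (0)
The last nonzero remainder is the constant 252, so the polynomials are coprime and gcd = 1.

1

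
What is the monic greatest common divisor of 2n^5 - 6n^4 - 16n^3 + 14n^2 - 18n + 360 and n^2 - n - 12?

n^2 - n - 12

Repeated division with remainder:
  2n^5 - 6n^4 - 16n^3 + 14n^2 - 18n + 360 = (2n^3 - 4n^2 + 4n - 30)(n^2 - n - 12) + (0)
The last nonzero remainder n^2 - n - 12 is already monic.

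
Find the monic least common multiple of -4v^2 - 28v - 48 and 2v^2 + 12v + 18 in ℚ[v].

v^3 + 10v^2 + 33v + 36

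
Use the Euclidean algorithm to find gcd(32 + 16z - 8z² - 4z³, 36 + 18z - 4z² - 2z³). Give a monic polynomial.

2 + z

By polynomial division,
  -4z³ - 8z² + 16z + 32 = (2)(-2z³ - 4z² + 18z + 36) + (-20z - 40)
  -2z³ - 4z² + 18z + 36 = ((1/10)z² - 9/10)(-20z - 40) + (0)
Last nonzero remainder: -20z - 40. Dividing through by -20 gives the monic gcd z + 2.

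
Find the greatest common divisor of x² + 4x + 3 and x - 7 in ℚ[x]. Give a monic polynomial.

1

Repeated division with remainder:
  x² + 4x + 3 = (x + 11)(x - 7) + (80)
  x - 7 = ((1/80)x - 7/80)(80) + (0)
The last nonzero remainder is the constant 80, so the polynomials are coprime and gcd = 1.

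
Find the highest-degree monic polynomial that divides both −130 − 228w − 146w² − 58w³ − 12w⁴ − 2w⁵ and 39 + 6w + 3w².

13 + 2w + w²

Apply the Euclidean algorithm:
  −2w⁵ − 12w⁴ − 58w³ − 146w² − 228w − 130 = (−(2/3)w³ − (8/3)w² − (16/3)w − 10/3)(3w² + 6w + 39) + (0)
Last nonzero remainder: 3w² + 6w + 39. Dividing through by 3 gives the monic gcd w² + 2w + 13.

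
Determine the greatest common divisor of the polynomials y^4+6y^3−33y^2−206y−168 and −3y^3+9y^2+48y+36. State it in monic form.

y^2−5y−6

Repeated division with remainder:
  y^4+6y^3−33y^2−206y−168 = (−(1/3)y−3)(−3y^3+9y^2+48y+36) + (10y^2−50y−60)
  −3y^3+9y^2+48y+36 = (−(3/10)y−3/5)(10y^2−50y−60) + (0)
Last nonzero remainder: 10y^2−50y−60. Dividing through by 10 gives the monic gcd y^2−5y−6.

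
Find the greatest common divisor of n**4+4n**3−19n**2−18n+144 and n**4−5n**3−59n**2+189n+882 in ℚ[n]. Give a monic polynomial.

Apply the Euclidean algorithm:
  n**4+4n**3−19n**2−18n+144 = (n**4−5n**3−59n**2+189n+882) + (9n**3+40n**2−207n−738)
  n**4−5n**3−59n**2+189n+882 = ((1/9)n−85/81)(9n**3+40n**2−207n−738) + ((484/81)n**2+(484/9)n+968/9)
  9n**3+40n**2−207n−738 = ((729/484)n−3321/484)((484/81)n**2+(484/9)n+968/9) + (0)
Last nonzero remainder: (484/81)n**2+(484/9)n+968/9. Dividing through by 484/81 gives the monic gcd n**2+9n+18.

n**2+9n+18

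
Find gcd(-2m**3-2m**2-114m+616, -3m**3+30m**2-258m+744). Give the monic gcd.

m-4

Euclidean algorithm in ℚ[m]:
  -2m**3-2m**2-114m+616 = (2/3)(-3m**3+30m**2-258m+744) + (-22m**2+58m+120)
  -3m**3+30m**2-258m+744 = ((3/22)m-243/242)(-22m**2+58m+120) + (-(26151/121)m+104604/121)
  -22m**2+58m+120 = ((2662/26151)m+1210/8717)(-(26151/121)m+104604/121) + (0)
Last nonzero remainder: -(26151/121)m+104604/121. Dividing through by -26151/121 gives the monic gcd m-4.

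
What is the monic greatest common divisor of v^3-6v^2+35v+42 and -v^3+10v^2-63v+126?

v^2-7v+42

Repeated division with remainder:
  v^3-6v^2+35v+42 = (-1)(-v^3+10v^2-63v+126) + (4v^2-28v+168)
  -v^3+10v^2-63v+126 = (-(1/4)v+3/4)(4v^2-28v+168) + (0)
Last nonzero remainder: 4v^2-28v+168. Dividing through by 4 gives the monic gcd v^2-7v+42.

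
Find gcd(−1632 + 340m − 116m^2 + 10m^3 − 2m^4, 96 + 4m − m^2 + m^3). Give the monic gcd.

24 − 5m + m^2

By polynomial division,
  −2m^4 + 10m^3 − 116m^2 + 340m − 1632 = (−2m + 8)(m^3 − m^2 + 4m + 96) + (−100m^2 + 500m − 2400)
  m^3 − m^2 + 4m + 96 = (−(1/100)m − 1/25)(−100m^2 + 500m − 2400) + (0)
Last nonzero remainder: −100m^2 + 500m − 2400. Dividing through by −100 gives the monic gcd m^2 − 5m + 24.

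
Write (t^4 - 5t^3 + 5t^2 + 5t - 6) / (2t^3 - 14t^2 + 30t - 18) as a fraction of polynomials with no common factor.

(t^2 - t - 2)/(2t - 6)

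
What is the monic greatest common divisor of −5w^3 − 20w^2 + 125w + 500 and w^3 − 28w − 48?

w + 4

Apply the Euclidean algorithm:
  −5w^3 − 20w^2 + 125w + 500 = (−5)(w^3 − 28w − 48) + (−20w^2 − 15w + 260)
  w^3 − 28w − 48 = (−(1/20)w + 3/80)(−20w^2 − 15w + 260) + (−(231/16)w − 231/4)
  −20w^2 − 15w + 260 = ((320/231)w − 1040/231)(−(231/16)w − 231/4) + (0)
Last nonzero remainder: −(231/16)w − 231/4. Dividing through by −231/16 gives the monic gcd w + 4.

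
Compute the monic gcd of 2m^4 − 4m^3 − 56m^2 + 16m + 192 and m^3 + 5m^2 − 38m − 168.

Repeated division with remainder:
  2m^4 − 4m^3 − 56m^2 + 16m + 192 = (2m − 14)(m^3 + 5m^2 − 38m − 168) + (90m^2 − 180m − 2160)
  m^3 + 5m^2 − 38m − 168 = ((1/90)m + 7/90)(90m^2 − 180m − 2160) + (0)
Last nonzero remainder: 90m^2 − 180m − 2160. Dividing through by 90 gives the monic gcd m^2 − 2m − 24.

m^2 − 2m − 24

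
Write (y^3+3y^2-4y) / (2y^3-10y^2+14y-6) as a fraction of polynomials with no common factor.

(y^2+4y)/(2y^2-8y+6)

By polynomial division,
  y^3+3y^2-4y = (1/2)(2y^3-10y^2+14y-6) + (8y^2-11y+3)
  2y^3-10y^2+14y-6 = ((1/4)y-29/32)(8y^2-11y+3) + ((105/32)y-105/32)
  8y^2-11y+3 = ((256/105)y-32/35)((105/32)y-105/32) + (0)
Last nonzero remainder: (105/32)y-105/32. Dividing through by 105/32 gives the monic gcd y-1.
Cancel y-1 from numerator and denominator to get the reduced form.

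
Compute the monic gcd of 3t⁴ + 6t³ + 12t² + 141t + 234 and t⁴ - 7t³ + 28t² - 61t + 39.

t² - 3t + 13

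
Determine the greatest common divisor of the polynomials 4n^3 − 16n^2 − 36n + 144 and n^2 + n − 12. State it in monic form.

Euclidean algorithm in ℚ[n]:
  4n^3 − 16n^2 − 36n + 144 = (4n − 20)(n^2 + n − 12) + (32n − 96)
  n^2 + n − 12 = ((1/32)n + 1/8)(32n − 96) + (0)
Last nonzero remainder: 32n − 96. Dividing through by 32 gives the monic gcd n − 3.

n − 3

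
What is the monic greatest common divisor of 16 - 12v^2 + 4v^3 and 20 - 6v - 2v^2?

Repeated division with remainder:
  4v^3 - 12v^2 + 16 = (-2v + 12)(-2v^2 - 6v + 20) + (112v - 224)
  -2v^2 - 6v + 20 = (-(1/56)v - 5/56)(112v - 224) + (0)
Last nonzero remainder: 112v - 224. Dividing through by 112 gives the monic gcd v - 2.

-2 + v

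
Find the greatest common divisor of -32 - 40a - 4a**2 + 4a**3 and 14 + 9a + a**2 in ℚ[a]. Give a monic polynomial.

By polynomial division,
  4a**3 - 4a**2 - 40a - 32 = (4a - 40)(a**2 + 9a + 14) + (264a + 528)
  a**2 + 9a + 14 = ((1/264)a + 7/264)(264a + 528) + (0)
Last nonzero remainder: 264a + 528. Dividing through by 264 gives the monic gcd a + 2.

2 + a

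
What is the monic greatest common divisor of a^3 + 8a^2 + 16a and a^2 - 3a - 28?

a + 4

Apply the Euclidean algorithm:
  a^3 + 8a^2 + 16a = (a + 11)(a^2 - 3a - 28) + (77a + 308)
  a^2 - 3a - 28 = ((1/77)a - 1/11)(77a + 308) + (0)
Last nonzero remainder: 77a + 308. Dividing through by 77 gives the monic gcd a + 4.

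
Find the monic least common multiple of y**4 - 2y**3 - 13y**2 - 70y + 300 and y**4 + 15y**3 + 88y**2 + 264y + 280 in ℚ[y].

Euclidean algorithm in ℚ[y]:
  y**4 - 2y**3 - 13y**2 - 70y + 300 = (y**4 + 15y**3 + 88y**2 + 264y + 280) + (-17y**3 - 101y**2 - 334y + 20)
  y**4 + 15y**3 + 88y**2 + 264y + 280 = (-(1/17)y - 154/289)(-17y**3 - 101y**2 - 334y + 20) + ((4200/289)y**2 + (25200/289)y + 84000/289)
  -17y**3 - 101y**2 - 334y + 20 = (-(4913/4200)y + 289/4200)((4200/289)y**2 + (25200/289)y + 84000/289) + (0)
Last nonzero remainder: (4200/289)y**2 + (25200/289)y + 84000/289. Dividing through by 4200/289 gives the monic gcd y**2 + 6y + 20.
Then lcm(f, g) = f·g / gcd(f, g); expanding and making the result monic gives the answer.

y**6 + 7y**5 - 17y**4 - 215y**3 - 512y**2 + 1720y + 4200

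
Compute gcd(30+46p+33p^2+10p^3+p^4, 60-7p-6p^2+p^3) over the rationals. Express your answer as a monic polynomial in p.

Repeated division with remainder:
  p^4+10p^3+33p^2+46p+30 = (p+16)(p^3-6p^2-7p+60) + (136p^2+98p-930)
  p^3-6p^2-7p+60 = ((1/136)p-457/9248)(136p^2+98p-930) + ((21645/4624)p+64935/4624)
  136p^2+98p-930 = ((628864/21645)p-286688/4329)((21645/4624)p+64935/4624) + (0)
Last nonzero remainder: (21645/4624)p+64935/4624. Dividing through by 21645/4624 gives the monic gcd p+3.

3+p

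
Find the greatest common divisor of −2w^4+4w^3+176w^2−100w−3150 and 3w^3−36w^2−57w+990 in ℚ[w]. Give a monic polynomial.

w+5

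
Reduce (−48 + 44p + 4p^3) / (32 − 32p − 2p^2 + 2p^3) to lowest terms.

(24 + 2p + 2p^2)/(−16 + p^2)

Apply the Euclidean algorithm:
  4p^3 + 44p − 48 = (2)(2p^3 − 2p^2 − 32p + 32) + (4p^2 + 108p − 112)
  2p^3 − 2p^2 − 32p + 32 = ((1/2)p − 14)(4p^2 + 108p − 112) + (1536p − 1536)
  4p^2 + 108p − 112 = ((1/384)p + 7/96)(1536p − 1536) + (0)
Last nonzero remainder: 1536p − 1536. Dividing through by 1536 gives the monic gcd p − 1.
Cancel p − 1 from numerator and denominator to get the reduced form.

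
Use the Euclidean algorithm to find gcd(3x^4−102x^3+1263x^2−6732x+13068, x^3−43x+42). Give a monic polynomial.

x−6

By polynomial division,
  3x^4−102x^3+1263x^2−6732x+13068 = (3x−102)(x^3−43x+42) + (1392x^2−11244x+17352)
  x^3−43x+42 = ((1/1392)x+937/161472)(1392x^2−11244x+17352) + ((131625/13456)x−394875/6728)
  1392x^2−11244x+17352 = ((6243584/43875)x−12971584/43875)((131625/13456)x−394875/6728) + (0)
Last nonzero remainder: (131625/13456)x−394875/6728. Dividing through by 131625/13456 gives the monic gcd x−6.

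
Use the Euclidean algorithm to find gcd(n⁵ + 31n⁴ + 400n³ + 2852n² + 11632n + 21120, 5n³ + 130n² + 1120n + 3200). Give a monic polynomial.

n² + 18n + 80

Euclidean algorithm in ℚ[n]:
  n⁵ + 31n⁴ + 400n³ + 2852n² + 11632n + 21120 = ((1/5)n² + n + 46/5)(5n³ + 130n² + 1120n + 3200) + (-104n² - 1872n - 8320)
  5n³ + 130n² + 1120n + 3200 = (-(5/104)n - 5/13)(-104n² - 1872n - 8320) + (0)
Last nonzero remainder: -104n² - 1872n - 8320. Dividing through by -104 gives the monic gcd n² + 18n + 80.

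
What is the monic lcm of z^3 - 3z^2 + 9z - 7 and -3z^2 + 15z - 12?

Apply the Euclidean algorithm:
  z^3 - 3z^2 + 9z - 7 = (-(1/3)z - 2/3)(-3z^2 + 15z - 12) + (15z - 15)
  -3z^2 + 15z - 12 = (-(1/5)z + 4/5)(15z - 15) + (0)
Last nonzero remainder: 15z - 15. Dividing through by 15 gives the monic gcd z - 1.
Then lcm(f, g) = f·g / gcd(f, g); expanding and making the result monic gives the answer.

z^4 - 7z^3 + 21z^2 - 43z + 28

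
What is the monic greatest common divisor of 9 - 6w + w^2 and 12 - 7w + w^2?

-3 + w

Apply the Euclidean algorithm:
  w^2 - 6w + 9 = (w^2 - 7w + 12) + (w - 3)
  w^2 - 7w + 12 = (w - 4)(w - 3) + (0)
The last nonzero remainder w - 3 is already monic.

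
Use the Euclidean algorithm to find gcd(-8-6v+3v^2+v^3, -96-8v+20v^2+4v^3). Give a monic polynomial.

Euclidean algorithm in ℚ[v]:
  v^3+3v^2-6v-8 = (1/4)(4v^3+20v^2-8v-96) + (-2v^2-4v+16)
  4v^3+20v^2-8v-96 = (-2v-6)(-2v^2-4v+16) + (0)
Last nonzero remainder: -2v^2-4v+16. Dividing through by -2 gives the monic gcd v^2+2v-8.

-8+2v+v^2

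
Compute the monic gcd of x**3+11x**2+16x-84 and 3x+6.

Apply the Euclidean algorithm:
  x**3+11x**2+16x-84 = ((1/3)x**2+3x-2/3)(3x+6) + (-80)
  3x+6 = (-(3/80)x-3/40)(-80) + (0)
The last nonzero remainder is the constant -80, so the polynomials are coprime and gcd = 1.

1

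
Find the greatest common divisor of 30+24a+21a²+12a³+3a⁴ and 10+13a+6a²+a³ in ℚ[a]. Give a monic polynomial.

5+4a+a²

Euclidean algorithm in ℚ[a]:
  3a⁴+12a³+21a²+24a+30 = (3a−6)(a³+6a²+13a+10) + (18a²+72a+90)
  a³+6a²+13a+10 = ((1/18)a+1/9)(18a²+72a+90) + (0)
Last nonzero remainder: 18a²+72a+90. Dividing through by 18 gives the monic gcd a²+4a+5.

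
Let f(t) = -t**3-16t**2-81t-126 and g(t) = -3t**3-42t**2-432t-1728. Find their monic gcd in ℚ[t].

By polynomial division,
  -t**3-16t**2-81t-126 = (1/3)(-3t**3-42t**2-432t-1728) + (-2t**2+63t+450)
  -3t**3-42t**2-432t-1728 = ((3/2)t+273/4)(-2t**2+63t+450) + (-(21627/4)t-64881/2)
  -2t**2+63t+450 = ((8/21627)t-100/7209)(-(21627/4)t-64881/2) + (0)
Last nonzero remainder: -(21627/4)t-64881/2. Dividing through by -21627/4 gives the monic gcd t+6.

t+6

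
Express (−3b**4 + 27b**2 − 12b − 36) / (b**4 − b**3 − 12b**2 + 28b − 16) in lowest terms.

(−3b**2 − 12b − 9)/(b**2 + 3b − 4)

Repeated division with remainder:
  −3b**4 + 27b**2 − 12b − 36 = (−3)(b**4 − b**3 − 12b**2 + 28b − 16) + (−3b**3 − 9b**2 + 72b − 84)
  b**4 − b**3 − 12b**2 + 28b − 16 = (−(1/3)b + 4/3)(−3b**3 − 9b**2 + 72b − 84) + (24b**2 − 96b + 96)
  −3b**3 − 9b**2 + 72b − 84 = (−(1/8)b − 7/8)(24b**2 − 96b + 96) + (0)
Last nonzero remainder: 24b**2 − 96b + 96. Dividing through by 24 gives the monic gcd b**2 − 4b + 4.
Cancel b**2 − 4b + 4 from numerator and denominator to get the reduced form.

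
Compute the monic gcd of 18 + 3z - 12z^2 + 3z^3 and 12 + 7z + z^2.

1

Euclidean algorithm in ℚ[z]:
  3z^3 - 12z^2 + 3z + 18 = (3z - 33)(z^2 + 7z + 12) + (198z + 414)
  z^2 + 7z + 12 = ((1/198)z + 3/121)(198z + 414) + (210/121)
  198z + 414 = ((3993/35)z + 8349/35)(210/121) + (0)
The last nonzero remainder is the constant 210/121, so the polynomials are coprime and gcd = 1.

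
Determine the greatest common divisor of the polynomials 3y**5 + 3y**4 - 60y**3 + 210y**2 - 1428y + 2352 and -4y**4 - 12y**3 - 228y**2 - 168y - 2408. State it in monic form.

y**2 + 14

Repeated division with remainder:
  3y**5 + 3y**4 - 60y**3 + 210y**2 - 1428y + 2352 = (-(3/4)y + 3/2)(-4y**4 - 12y**3 - 228y**2 - 168y - 2408) + (-213y**3 + 426y**2 - 2982y + 5964)
  -4y**4 - 12y**3 - 228y**2 - 168y - 2408 = ((4/213)y + 20/213)(-213y**3 + 426y**2 - 2982y + 5964) + (-212y**2 - 2968)
  -213y**3 + 426y**2 - 2982y + 5964 = ((213/212)y - 213/106)(-212y**2 - 2968) + (0)
Last nonzero remainder: -212y**2 - 2968. Dividing through by -212 gives the monic gcd y**2 + 14.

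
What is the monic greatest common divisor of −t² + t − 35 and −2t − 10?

1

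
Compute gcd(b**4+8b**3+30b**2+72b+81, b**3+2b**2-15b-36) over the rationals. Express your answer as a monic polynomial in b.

b**2+6b+9

Apply the Euclidean algorithm:
  b**4+8b**3+30b**2+72b+81 = (b+6)(b**3+2b**2-15b-36) + (33b**2+198b+297)
  b**3+2b**2-15b-36 = ((1/33)b-4/33)(33b**2+198b+297) + (0)
Last nonzero remainder: 33b**2+198b+297. Dividing through by 33 gives the monic gcd b**2+6b+9.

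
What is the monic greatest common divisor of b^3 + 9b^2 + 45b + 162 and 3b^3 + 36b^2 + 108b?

b + 6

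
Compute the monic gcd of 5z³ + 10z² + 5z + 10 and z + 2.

Apply the Euclidean algorithm:
  5z³ + 10z² + 5z + 10 = (5z² + 5)(z + 2) + (0)
The last nonzero remainder z + 2 is already monic.

z + 2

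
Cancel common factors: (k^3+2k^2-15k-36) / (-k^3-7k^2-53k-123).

Euclidean algorithm in ℚ[k]:
  k^3+2k^2-15k-36 = (-1)(-k^3-7k^2-53k-123) + (-5k^2-68k-159)
  -k^3-7k^2-53k-123 = ((1/5)k-33/25)(-5k^2-68k-159) + (-(2774/25)k-8322/25)
  -5k^2-68k-159 = ((125/2774)k+1325/2774)(-(2774/25)k-8322/25) + (0)
Last nonzero remainder: -(2774/25)k-8322/25. Dividing through by -2774/25 gives the monic gcd k+3.
Cancel k+3 from numerator and denominator to get the reduced form.

(-k^2+k+12)/(k^2+4k+41)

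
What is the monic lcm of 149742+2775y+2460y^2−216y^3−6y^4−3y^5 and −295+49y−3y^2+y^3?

249570−45289y+3175y^2−1180y^3+62y^4−3y^5+y^6

Repeated division with remainder:
  −3y^5−6y^4−216y^3+2460y^2+2775y+149742 = (−3y^2−15y−114)(y^3−3y^2+49y−295) + (1968y^2+3936y+116112)
  y^3−3y^2+49y−295 = ((1/1968)y−5/1968)(1968y^2+3936y+116112) + (0)
Last nonzero remainder: 1968y^2+3936y+116112. Dividing through by 1968 gives the monic gcd y^2+2y+59.
Then lcm(f, g) = f·g / gcd(f, g); expanding and making the result monic gives the answer.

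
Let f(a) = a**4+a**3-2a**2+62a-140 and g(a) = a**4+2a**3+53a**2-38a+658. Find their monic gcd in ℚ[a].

Euclidean algorithm in ℚ[a]:
  a**4+a**3-2a**2+62a-140 = (a**4+2a**3+53a**2-38a+658) + (-a**3-55a**2+100a-798)
  a**4+2a**3+53a**2-38a+658 = (-a+53)(-a**3-55a**2+100a-798) + (3068a**2-6136a+42952)
  -a**3-55a**2+100a-798 = (-(1/3068)a-57/3068)(3068a**2-6136a+42952) + (0)
Last nonzero remainder: 3068a**2-6136a+42952. Dividing through by 3068 gives the monic gcd a**2-2a+14.

a**2-2a+14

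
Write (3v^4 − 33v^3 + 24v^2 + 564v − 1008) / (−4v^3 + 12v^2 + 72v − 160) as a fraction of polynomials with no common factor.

(−3v^2 + 39v − 126)/(4v − 20)

Apply the Euclidean algorithm:
  3v^4 − 33v^3 + 24v^2 + 564v − 1008 = (−(3/4)v + 6)(−4v^3 + 12v^2 + 72v − 160) + (6v^2 + 12v − 48)
  −4v^3 + 12v^2 + 72v − 160 = (−(2/3)v + 10/3)(6v^2 + 12v − 48) + (0)
Last nonzero remainder: 6v^2 + 12v − 48. Dividing through by 6 gives the monic gcd v^2 + 2v − 8.
Cancel v^2 + 2v − 8 from numerator and denominator to get the reduced form.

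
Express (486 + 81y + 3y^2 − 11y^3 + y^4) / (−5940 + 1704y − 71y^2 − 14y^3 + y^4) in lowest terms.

Repeated division with remainder:
  y^4 − 11y^3 + 3y^2 + 81y + 486 = (y^4 − 14y^3 − 71y^2 + 1704y − 5940) + (3y^3 + 74y^2 − 1623y + 6426)
  y^4 − 14y^3 − 71y^2 + 1704y − 5940 = ((1/3)y − 116/9)(3y^3 + 74y^2 − 1623y + 6426) + ((12814/9)y^2 − (64070/3)y + 76884)
  3y^3 + 74y^2 − 1623y + 6426 = ((27/12814)y + 1071/12814)((12814/9)y^2 − (64070/3)y + 76884) + (0)
Last nonzero remainder: (12814/9)y^2 − (64070/3)y + 76884. Dividing through by 12814/9 gives the monic gcd y^2 − 15y + 54.
Cancel y^2 − 15y + 54 from numerator and denominator to get the reduced form.

(9 + 4y + y^2)/(−110 + y + y^2)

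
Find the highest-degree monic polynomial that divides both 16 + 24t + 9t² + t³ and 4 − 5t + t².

1

Apply the Euclidean algorithm:
  t³ + 9t² + 24t + 16 = (t + 14)(t² − 5t + 4) + (90t − 40)
  t² − 5t + 4 = ((1/90)t − 41/810)(90t − 40) + (160/81)
  90t − 40 = ((729/16)t − 81/4)(160/81) + (0)
The last nonzero remainder is the constant 160/81, so the polynomials are coprime and gcd = 1.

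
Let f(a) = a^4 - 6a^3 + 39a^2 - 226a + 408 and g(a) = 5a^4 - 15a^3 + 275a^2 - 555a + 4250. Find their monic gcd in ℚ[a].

a^2 + a + 34

Euclidean algorithm in ℚ[a]:
  a^4 - 6a^3 + 39a^2 - 226a + 408 = (1/5)(5a^4 - 15a^3 + 275a^2 - 555a + 4250) + (-3a^3 - 16a^2 - 115a - 442)
  5a^4 - 15a^3 + 275a^2 - 555a + 4250 = (-(5/3)a + 125/9)(-3a^3 - 16a^2 - 115a - 442) + ((2750/9)a^2 + (2750/9)a + 93500/9)
  -3a^3 - 16a^2 - 115a - 442 = (-(27/2750)a - 117/2750)((2750/9)a^2 + (2750/9)a + 93500/9) + (0)
Last nonzero remainder: (2750/9)a^2 + (2750/9)a + 93500/9. Dividing through by 2750/9 gives the monic gcd a^2 + a + 34.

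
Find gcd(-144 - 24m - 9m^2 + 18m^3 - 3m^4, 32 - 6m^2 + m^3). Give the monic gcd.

Repeated division with remainder:
  -3m^4 + 18m^3 - 9m^2 - 24m - 144 = (-3m)(m^3 - 6m^2 + 32) + (-9m^2 + 72m - 144)
  m^3 - 6m^2 + 32 = (-(1/9)m - 2/9)(-9m^2 + 72m - 144) + (0)
Last nonzero remainder: -9m^2 + 72m - 144. Dividing through by -9 gives the monic gcd m^2 - 8m + 16.

16 - 8m + m^2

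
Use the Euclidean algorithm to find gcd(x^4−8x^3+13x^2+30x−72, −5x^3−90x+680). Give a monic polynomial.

x−4

Euclidean algorithm in ℚ[x]:
  x^4−8x^3+13x^2+30x−72 = (−(1/5)x+8/5)(−5x^3−90x+680) + (−5x^2+310x−1160)
  −5x^3−90x+680 = (x+62)(−5x^2+310x−1160) + (−18150x+72600)
  −5x^2+310x−1160 = ((1/3630)x−29/1815)(−18150x+72600) + (0)
Last nonzero remainder: −18150x+72600. Dividing through by −18150 gives the monic gcd x−4.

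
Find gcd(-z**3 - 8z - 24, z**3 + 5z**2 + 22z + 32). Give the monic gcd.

z + 2

By polynomial division,
  -z**3 - 8z - 24 = (-1)(z**3 + 5z**2 + 22z + 32) + (5z**2 + 14z + 8)
  z**3 + 5z**2 + 22z + 32 = ((1/5)z + 11/25)(5z**2 + 14z + 8) + ((356/25)z + 712/25)
  5z**2 + 14z + 8 = ((125/356)z + 25/89)((356/25)z + 712/25) + (0)
Last nonzero remainder: (356/25)z + 712/25. Dividing through by 356/25 gives the monic gcd z + 2.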